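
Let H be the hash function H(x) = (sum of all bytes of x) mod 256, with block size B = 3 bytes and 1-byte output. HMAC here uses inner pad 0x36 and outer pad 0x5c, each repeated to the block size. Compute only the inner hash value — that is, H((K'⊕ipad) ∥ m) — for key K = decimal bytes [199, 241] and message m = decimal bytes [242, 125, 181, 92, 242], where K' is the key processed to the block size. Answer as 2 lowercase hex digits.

Key decimal bytes [199, 241] = c7 f1 is 2 bytes ≤ B = 3; zero-pad to 3 bytes: K' = c7 f1 00.
K' ⊕ ipad = f1 c7 36.
Inner input = f1 c7 36 ∥ f2 7d b5 5c f2.
Inner hash: sum = 241+199+54+242+125+181+92+242 = 1376; mod 256 = 96 → 60.

60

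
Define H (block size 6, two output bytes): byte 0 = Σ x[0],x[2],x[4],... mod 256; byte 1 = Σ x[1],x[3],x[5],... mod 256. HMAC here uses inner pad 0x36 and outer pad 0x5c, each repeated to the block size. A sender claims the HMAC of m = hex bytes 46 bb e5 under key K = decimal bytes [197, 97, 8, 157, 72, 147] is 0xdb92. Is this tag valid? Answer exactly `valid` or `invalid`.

Key decimal bytes [197, 97, 8, 157, 72, 147] = c5 61 08 9d 48 93 is exactly B = 6 bytes: K' = c5 61 08 9d 48 93.
K' ⊕ ipad = f3 57 3e ab 7e a5; K' ⊕ opad = 99 3d 54 c1 14 cf.
Inner hash: even-index sum = 730 mod 256 = 218; odd-index sum = 610 mod 256 = 98 → da 62.
Outer hash (recomputed tag): even-index sum = 475 mod 256 = 219; odd-index sum = 559 mod 256 = 47 → db 2f.
Recomputed tag = db2f; claimed = db92 → mismatch.

invalid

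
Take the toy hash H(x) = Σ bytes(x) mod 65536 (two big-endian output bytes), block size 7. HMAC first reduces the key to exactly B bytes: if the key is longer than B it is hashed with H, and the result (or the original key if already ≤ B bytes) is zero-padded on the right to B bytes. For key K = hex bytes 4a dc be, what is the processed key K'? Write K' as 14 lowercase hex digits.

4adcbe00000000

Key hex bytes 4a dc be is 3 bytes ≤ B = 7; zero-pad to 7 bytes: K' = 4a dc be 00 00 00 00.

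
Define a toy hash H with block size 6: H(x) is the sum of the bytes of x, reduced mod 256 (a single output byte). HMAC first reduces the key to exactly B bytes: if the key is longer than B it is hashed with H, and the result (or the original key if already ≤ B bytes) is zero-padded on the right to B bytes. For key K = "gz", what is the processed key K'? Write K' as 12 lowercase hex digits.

677a00000000

Key "gz" = 67 7a is 2 bytes ≤ B = 6; zero-pad to 6 bytes: K' = 67 7a 00 00 00 00.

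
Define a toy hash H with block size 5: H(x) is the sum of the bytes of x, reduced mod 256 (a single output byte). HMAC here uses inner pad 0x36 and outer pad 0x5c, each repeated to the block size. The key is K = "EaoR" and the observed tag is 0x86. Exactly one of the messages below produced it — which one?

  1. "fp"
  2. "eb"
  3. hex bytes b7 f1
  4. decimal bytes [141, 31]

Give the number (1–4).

Key "EaoR" = 45 61 6f 52 is 4 bytes ≤ B = 5; zero-pad to 5 bytes: K' = 45 61 6f 52 00.
K' ⊕ ipad = 73 57 59 64 36; K' ⊕ opad = 19 3d 33 0e 5c.
m1: inner = H(73 57 59 64 36 66 70) = 93; tag = H(19 3d 33 0e 5c 93) = 86 ← matches
m2: inner = H(73 57 59 64 36 65 62) = 84; tag = H(19 3d 33 0e 5c 84) = 77
m3: inner = H(73 57 59 64 36 b7 f1) = 65; tag = H(19 3d 33 0e 5c 65) = 58
m4: inner = H(73 57 59 64 36 8d 1f) = 69; tag = H(19 3d 33 0e 5c 69) = 5c

1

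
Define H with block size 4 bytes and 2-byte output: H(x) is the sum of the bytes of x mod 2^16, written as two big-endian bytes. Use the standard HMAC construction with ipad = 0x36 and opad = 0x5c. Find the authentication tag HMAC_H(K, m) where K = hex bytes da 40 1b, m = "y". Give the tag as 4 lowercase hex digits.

0185

Key hex bytes da 40 1b is 3 bytes ≤ B = 4; zero-pad to 4 bytes: K' = da 40 1b 00.
K' ⊕ ipad = ec 76 2d 36.  K' ⊕ opad = 86 1c 47 5c.
Inner input = (K'⊕ipad) ∥ m = ec 76 2d 36 ∥ 79.
Inner hash: sum = 236+118+45+54+121 = 574 → 02 3e.
Outer input = (K'⊕opad) ∥ inner = 86 1c 47 5c ∥ 02 3e.
Outer hash (tag): sum = 134+28+71+92+2+62 = 389 → 01 85.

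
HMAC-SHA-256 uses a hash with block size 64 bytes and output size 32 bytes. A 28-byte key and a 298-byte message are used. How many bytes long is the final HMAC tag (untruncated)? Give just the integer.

32

The tag is one SHA-256 digest: 32 bytes.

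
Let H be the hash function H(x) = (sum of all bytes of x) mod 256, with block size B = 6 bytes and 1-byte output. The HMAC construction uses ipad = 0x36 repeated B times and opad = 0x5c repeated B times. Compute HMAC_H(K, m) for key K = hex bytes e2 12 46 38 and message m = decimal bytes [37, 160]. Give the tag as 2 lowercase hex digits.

Key hex bytes e2 12 46 38 is 4 bytes ≤ B = 6; zero-pad to 6 bytes: K' = e2 12 46 38 00 00.
K' ⊕ ipad = d4 24 70 0e 36 36.  K' ⊕ opad = be 4e 1a 64 5c 5c.
Inner input = (K'⊕ipad) ∥ m = d4 24 70 0e 36 36 ∥ 25 a0.
Inner hash: sum = 212+36+112+14+54+54+37+160 = 679; mod 256 = 167 → a7.
Outer input = (K'⊕opad) ∥ inner = be 4e 1a 64 5c 5c ∥ a7.
Outer hash (tag): sum = 190+78+26+100+92+92+167 = 745; mod 256 = 233 → e9.

e9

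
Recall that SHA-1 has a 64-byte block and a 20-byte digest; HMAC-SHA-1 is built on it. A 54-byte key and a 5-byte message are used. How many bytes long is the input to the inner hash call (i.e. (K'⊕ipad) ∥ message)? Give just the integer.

69

Key is 54 ≤ 64 bytes, zero-padded: |K'| = 64.
Inner input = (K'⊕ipad) ∥ m → 64 + 5 = 69 bytes.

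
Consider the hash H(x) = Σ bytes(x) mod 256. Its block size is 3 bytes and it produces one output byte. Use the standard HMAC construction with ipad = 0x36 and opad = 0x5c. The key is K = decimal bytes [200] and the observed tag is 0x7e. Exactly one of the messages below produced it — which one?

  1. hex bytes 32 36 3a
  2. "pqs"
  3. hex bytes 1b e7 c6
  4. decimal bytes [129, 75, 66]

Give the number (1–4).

Key decimal bytes [200] = c8 is 1 byte ≤ B = 3; zero-pad to 3 bytes: K' = c8 00 00.
K' ⊕ ipad = fe 36 36; K' ⊕ opad = 94 5c 5c.
m1: inner = H(fe 36 36 32 36 3a) = 0c; tag = H(94 5c 5c 0c) = 58
m2: inner = H(fe 36 36 70 71 73) = be; tag = H(94 5c 5c be) = 0a
m3: inner = H(fe 36 36 1b e7 c6) = 32; tag = H(94 5c 5c 32) = 7e ← matches
m4: inner = H(fe 36 36 81 4b 42) = 78; tag = H(94 5c 5c 78) = c4

3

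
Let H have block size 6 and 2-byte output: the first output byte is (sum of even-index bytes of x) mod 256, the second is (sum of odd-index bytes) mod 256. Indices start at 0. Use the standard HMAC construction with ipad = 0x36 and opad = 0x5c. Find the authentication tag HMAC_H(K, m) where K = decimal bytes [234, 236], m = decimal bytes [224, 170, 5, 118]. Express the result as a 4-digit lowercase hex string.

9bce

Key decimal bytes [234, 236] = ea ec is 2 bytes ≤ B = 6; zero-pad to 6 bytes: K' = ea ec 00 00 00 00.
K' ⊕ ipad = dc da 36 36 36 36.  K' ⊕ opad = b6 b0 5c 5c 5c 5c.
Inner input = (K'⊕ipad) ∥ m = dc da 36 36 36 36 ∥ e0 aa 05 76.
Inner hash: even-index sum = 557 mod 256 = 45; odd-index sum = 614 mod 256 = 102 → 2d 66.
Outer input = (K'⊕opad) ∥ inner = b6 b0 5c 5c 5c 5c ∥ 2d 66.
Outer hash (tag): even-index sum = 411 mod 256 = 155; odd-index sum = 462 mod 256 = 206 → 9b ce.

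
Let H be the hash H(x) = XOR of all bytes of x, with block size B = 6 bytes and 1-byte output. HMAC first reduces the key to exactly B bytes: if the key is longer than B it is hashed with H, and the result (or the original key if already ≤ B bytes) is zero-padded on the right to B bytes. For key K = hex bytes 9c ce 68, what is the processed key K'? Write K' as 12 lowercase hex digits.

Key hex bytes 9c ce 68 is 3 bytes ≤ B = 6; zero-pad to 6 bytes: K' = 9c ce 68 00 00 00.

9cce68000000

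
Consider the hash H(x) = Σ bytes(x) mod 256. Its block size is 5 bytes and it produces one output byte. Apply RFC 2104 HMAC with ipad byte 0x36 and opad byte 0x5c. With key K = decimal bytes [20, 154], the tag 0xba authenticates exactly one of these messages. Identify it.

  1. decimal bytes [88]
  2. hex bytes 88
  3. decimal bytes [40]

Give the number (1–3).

Key decimal bytes [20, 154] = 14 9a is 2 bytes ≤ B = 5; zero-pad to 5 bytes: K' = 14 9a 00 00 00.
K' ⊕ ipad = 22 ac 36 36 36; K' ⊕ opad = 48 c6 5c 5c 5c.
m1: inner = H(22 ac 36 36 36 58) = c8; tag = H(48 c6 5c 5c 5c c8) = ea
m2: inner = H(22 ac 36 36 36 88) = f8; tag = H(48 c6 5c 5c 5c f8) = 1a
m3: inner = H(22 ac 36 36 36 28) = 98; tag = H(48 c6 5c 5c 5c 98) = ba ← matches

3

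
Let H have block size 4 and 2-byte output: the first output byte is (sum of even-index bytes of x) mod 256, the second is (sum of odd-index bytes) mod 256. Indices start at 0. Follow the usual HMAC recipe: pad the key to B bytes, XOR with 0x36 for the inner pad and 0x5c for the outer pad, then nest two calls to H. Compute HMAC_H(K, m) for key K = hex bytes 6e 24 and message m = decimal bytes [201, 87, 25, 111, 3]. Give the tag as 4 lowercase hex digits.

01e2

Key hex bytes 6e 24 is 2 bytes ≤ B = 4; zero-pad to 4 bytes: K' = 6e 24 00 00.
K' ⊕ ipad = 58 12 36 36.  K' ⊕ opad = 32 78 5c 5c.
Inner input = (K'⊕ipad) ∥ m = 58 12 36 36 ∥ c9 57 19 6f 03.
Inner hash: even-index sum = 371 mod 256 = 115; odd-index sum = 270 mod 256 = 14 → 73 0e.
Outer input = (K'⊕opad) ∥ inner = 32 78 5c 5c ∥ 73 0e.
Outer hash (tag): even-index sum = 257 mod 256 = 1; odd-index sum = 226 mod 256 = 226 → 01 e2.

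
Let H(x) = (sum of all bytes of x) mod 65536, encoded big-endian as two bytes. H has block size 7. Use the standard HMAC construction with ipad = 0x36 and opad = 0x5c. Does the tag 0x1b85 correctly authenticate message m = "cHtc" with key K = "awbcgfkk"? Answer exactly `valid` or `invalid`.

Key "awbcgfkk" = 61 77 62 63 67 66 6b 6b is 8 bytes > B = 7, so hash it first: H(key) = 03 40, then zero-pad to 7 bytes: K' = 03 40 00 00 00 00 00.
K' ⊕ ipad = 35 76 36 36 36 36 36; K' ⊕ opad = 5f 1c 5c 5c 5c 5c 5c.
Inner hash: sum = 53+118+54+54+54+54+54+99+72+116+99 = 827 → 03 3b.
Outer hash (recomputed tag): sum = 95+28+92+92+92+92+92+3+59 = 645 → 02 85.
Recomputed tag = 0285; claimed = 1b85 → mismatch.

invalid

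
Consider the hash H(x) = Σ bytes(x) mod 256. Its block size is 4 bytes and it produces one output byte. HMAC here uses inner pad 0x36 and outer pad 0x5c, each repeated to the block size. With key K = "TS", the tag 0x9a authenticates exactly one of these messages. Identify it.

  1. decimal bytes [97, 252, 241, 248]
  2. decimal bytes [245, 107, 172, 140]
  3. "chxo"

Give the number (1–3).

Key "TS" = 54 53 is 2 bytes ≤ B = 4; zero-pad to 4 bytes: K' = 54 53 00 00.
K' ⊕ ipad = 62 65 36 36; K' ⊕ opad = 08 0f 5c 5c.
m1: inner = H(62 65 36 36 61 fc f1 f8) = 79; tag = H(08 0f 5c 5c 79) = 48
m2: inner = H(62 65 36 36 f5 6b ac 8c) = cb; tag = H(08 0f 5c 5c cb) = 9a ← matches
m3: inner = H(62 65 36 36 63 68 78 6f) = e5; tag = H(08 0f 5c 5c e5) = b4

2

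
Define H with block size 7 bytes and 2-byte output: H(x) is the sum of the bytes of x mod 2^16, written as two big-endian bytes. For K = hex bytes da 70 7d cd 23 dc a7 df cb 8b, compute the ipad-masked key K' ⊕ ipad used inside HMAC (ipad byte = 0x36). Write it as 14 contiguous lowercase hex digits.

30593636363636

Key hex bytes da 70 7d cd 23 dc a7 df cb 8b is 10 bytes > B = 7, so hash it first: H(key) = 06 6f, then zero-pad to 7 bytes: K' = 06 6f 00 00 00 00 00.
XOR each byte with 0x36: 06⊕36=30, 6f⊕36=59, 00⊕36=36, 00⊕36=36, 00⊕36=36, 00⊕36=36, 00⊕36=36.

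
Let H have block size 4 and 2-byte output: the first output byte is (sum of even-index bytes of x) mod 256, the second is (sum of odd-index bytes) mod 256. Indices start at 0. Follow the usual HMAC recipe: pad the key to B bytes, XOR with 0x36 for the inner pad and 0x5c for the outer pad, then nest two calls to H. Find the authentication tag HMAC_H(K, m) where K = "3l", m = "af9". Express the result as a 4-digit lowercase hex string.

a082

Key "3l" = 33 6c is 2 bytes ≤ B = 4; zero-pad to 4 bytes: K' = 33 6c 00 00.
K' ⊕ ipad = 05 5a 36 36.  K' ⊕ opad = 6f 30 5c 5c.
Inner input = (K'⊕ipad) ∥ m = 05 5a 36 36 ∥ 61 66 39.
Inner hash: even-index sum = 213 mod 256 = 213; odd-index sum = 246 mod 256 = 246 → d5 f6.
Outer input = (K'⊕opad) ∥ inner = 6f 30 5c 5c ∥ d5 f6.
Outer hash (tag): even-index sum = 416 mod 256 = 160; odd-index sum = 386 mod 256 = 130 → a0 82.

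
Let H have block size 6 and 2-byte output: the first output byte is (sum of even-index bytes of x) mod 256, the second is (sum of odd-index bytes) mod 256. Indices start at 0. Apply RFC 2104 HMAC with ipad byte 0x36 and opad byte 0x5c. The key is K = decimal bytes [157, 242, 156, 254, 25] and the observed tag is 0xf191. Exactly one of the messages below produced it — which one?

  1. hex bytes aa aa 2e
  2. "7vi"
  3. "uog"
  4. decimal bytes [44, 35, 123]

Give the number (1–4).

4

Key decimal bytes [157, 242, 156, 254, 25] = 9d f2 9c fe 19 is 5 bytes ≤ B = 6; zero-pad to 6 bytes: K' = 9d f2 9c fe 19 00.
K' ⊕ ipad = ab c4 aa c8 2f 36; K' ⊕ opad = c1 ae c0 a2 45 5c.
m1: inner = H(ab c4 aa c8 2f 36 aa aa 2e) = 5c 6c; tag = H(c1 ae c0 a2 45 5c 5c 6c) = 2218
m2: inner = H(ab c4 aa c8 2f 36 37 76 69) = 24 38; tag = H(c1 ae c0 a2 45 5c 24 38) = eae4
m3: inner = H(ab c4 aa c8 2f 36 75 6f 67) = 60 31; tag = H(c1 ae c0 a2 45 5c 60 31) = 26dd
m4: inner = H(ab c4 aa c8 2f 36 2c 23 7b) = 2b e5; tag = H(c1 ae c0 a2 45 5c 2b e5) = f191 ← matches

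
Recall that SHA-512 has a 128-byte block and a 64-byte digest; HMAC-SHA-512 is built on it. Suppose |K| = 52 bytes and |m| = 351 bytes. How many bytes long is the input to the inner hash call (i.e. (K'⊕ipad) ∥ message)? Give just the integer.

479

Key is 52 ≤ 128 bytes, zero-padded: |K'| = 128.
Inner input = (K'⊕ipad) ∥ m → 128 + 351 = 479 bytes.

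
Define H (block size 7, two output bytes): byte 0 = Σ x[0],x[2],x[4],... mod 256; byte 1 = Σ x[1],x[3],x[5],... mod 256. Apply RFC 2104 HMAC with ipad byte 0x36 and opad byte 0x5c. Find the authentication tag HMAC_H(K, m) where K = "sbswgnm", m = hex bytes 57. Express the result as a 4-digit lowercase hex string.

Key "sbswgnm" = 73 62 73 77 67 6e 6d is exactly B = 7 bytes: K' = 73 62 73 77 67 6e 6d.
K' ⊕ ipad = 45 54 45 41 51 58 5b.  K' ⊕ opad = 2f 3e 2f 2b 3b 32 31.
Inner input = (K'⊕ipad) ∥ m = 45 54 45 41 51 58 5b ∥ 57.
Inner hash: even-index sum = 310 mod 256 = 54; odd-index sum = 324 mod 256 = 68 → 36 44.
Outer input = (K'⊕opad) ∥ inner = 2f 3e 2f 2b 3b 32 31 ∥ 36 44.
Outer hash (tag): even-index sum = 270 mod 256 = 14; odd-index sum = 209 mod 256 = 209 → 0e d1.

0ed1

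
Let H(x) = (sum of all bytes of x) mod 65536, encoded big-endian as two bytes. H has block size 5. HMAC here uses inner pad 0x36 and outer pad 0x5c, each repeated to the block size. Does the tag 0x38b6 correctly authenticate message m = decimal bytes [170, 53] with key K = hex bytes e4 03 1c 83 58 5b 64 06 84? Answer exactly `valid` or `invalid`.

Key hex bytes e4 03 1c 83 58 5b 64 06 84 is 9 bytes > B = 5, so hash it first: H(key) = 03 27, then zero-pad to 5 bytes: K' = 03 27 00 00 00.
K' ⊕ ipad = 35 11 36 36 36; K' ⊕ opad = 5f 7b 5c 5c 5c.
Inner hash: sum = 53+17+54+54+54+170+53 = 455 → 01 c7.
Outer hash (recomputed tag): sum = 95+123+92+92+92+1+199 = 694 → 02 b6.
Recomputed tag = 02b6; claimed = 38b6 → mismatch.

invalid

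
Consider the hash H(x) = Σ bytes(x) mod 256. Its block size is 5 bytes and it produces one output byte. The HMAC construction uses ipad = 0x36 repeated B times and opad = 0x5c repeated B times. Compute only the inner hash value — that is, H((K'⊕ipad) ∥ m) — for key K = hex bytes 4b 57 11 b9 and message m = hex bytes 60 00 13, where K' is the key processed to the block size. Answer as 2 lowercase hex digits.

Key hex bytes 4b 57 11 b9 is 4 bytes ≤ B = 5; zero-pad to 5 bytes: K' = 4b 57 11 b9 00.
K' ⊕ ipad = 7d 61 27 8f 36.
Inner input = 7d 61 27 8f 36 ∥ 60 00 13.
Inner hash: sum = 125+97+39+143+54+96+0+19 = 573; mod 256 = 61 → 3d.

3d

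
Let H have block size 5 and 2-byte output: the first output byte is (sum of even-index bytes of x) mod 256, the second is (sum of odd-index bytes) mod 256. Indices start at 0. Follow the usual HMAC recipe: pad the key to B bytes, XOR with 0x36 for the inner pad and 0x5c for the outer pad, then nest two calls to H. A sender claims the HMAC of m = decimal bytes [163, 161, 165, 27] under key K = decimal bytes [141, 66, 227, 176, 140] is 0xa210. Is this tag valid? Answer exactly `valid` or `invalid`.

Key decimal bytes [141, 66, 227, 176, 140] = 8d 42 e3 b0 8c is exactly B = 5 bytes: K' = 8d 42 e3 b0 8c.
K' ⊕ ipad = bb 74 d5 86 ba; K' ⊕ opad = d1 1e bf ec d0.
Inner hash: even-index sum = 774 mod 256 = 6; odd-index sum = 578 mod 256 = 66 → 06 42.
Outer hash (recomputed tag): even-index sum = 674 mod 256 = 162; odd-index sum = 272 mod 256 = 16 → a2 10.
Recomputed tag = a210; claimed = a210 → match.

valid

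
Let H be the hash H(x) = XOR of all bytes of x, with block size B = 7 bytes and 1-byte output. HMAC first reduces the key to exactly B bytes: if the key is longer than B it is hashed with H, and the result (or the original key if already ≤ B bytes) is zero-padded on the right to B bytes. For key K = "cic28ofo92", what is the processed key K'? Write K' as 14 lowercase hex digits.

0e000000000000

|K| = 10 > B = 7, so first hash the key.
H(K): XOR 63⊕69⊕63⊕32⊕38⊕6f⊕66⊕6f⊕39⊕32 = 0e.
Zero-pad H(K) = 0e to 7 bytes: K' = 0e 00 00 00 00 00 00.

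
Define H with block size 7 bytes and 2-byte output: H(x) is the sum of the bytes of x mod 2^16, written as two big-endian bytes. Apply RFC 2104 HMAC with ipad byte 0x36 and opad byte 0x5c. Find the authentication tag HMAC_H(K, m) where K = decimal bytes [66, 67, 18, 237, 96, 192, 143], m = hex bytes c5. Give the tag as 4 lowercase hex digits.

Key decimal bytes [66, 67, 18, 237, 96, 192, 143] = 42 43 12 ed 60 c0 8f is exactly B = 7 bytes: K' = 42 43 12 ed 60 c0 8f.
K' ⊕ ipad = 74 75 24 db 56 f6 b9.  K' ⊕ opad = 1e 1f 4e b1 3c 9c d3.
Inner input = (K'⊕ipad) ∥ m = 74 75 24 db 56 f6 b9 ∥ c5.
Inner hash: sum = 116+117+36+219+86+246+185+197 = 1202 → 04 b2.
Outer input = (K'⊕opad) ∥ inner = 1e 1f 4e b1 3c 9c d3 ∥ 04 b2.
Outer hash (tag): sum = 30+31+78+177+60+156+211+4+178 = 925 → 03 9d.

039d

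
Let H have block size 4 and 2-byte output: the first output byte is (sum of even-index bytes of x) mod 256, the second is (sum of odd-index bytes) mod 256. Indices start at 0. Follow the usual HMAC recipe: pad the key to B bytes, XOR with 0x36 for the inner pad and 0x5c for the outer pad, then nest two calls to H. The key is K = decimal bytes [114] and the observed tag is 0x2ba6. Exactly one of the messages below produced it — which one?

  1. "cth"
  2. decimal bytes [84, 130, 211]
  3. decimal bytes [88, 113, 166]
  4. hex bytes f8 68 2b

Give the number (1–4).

2

Key decimal bytes [114] = 72 is 1 byte ≤ B = 4; zero-pad to 4 bytes: K' = 72 00 00 00.
K' ⊕ ipad = 44 36 36 36; K' ⊕ opad = 2e 5c 5c 5c.
m1: inner = H(44 36 36 36 63 74 68) = 45 e0; tag = H(2e 5c 5c 5c 45 e0) = cf98
m2: inner = H(44 36 36 36 54 82 d3) = a1 ee; tag = H(2e 5c 5c 5c a1 ee) = 2ba6 ← matches
m3: inner = H(44 36 36 36 58 71 a6) = 78 dd; tag = H(2e 5c 5c 5c 78 dd) = 0295
m4: inner = H(44 36 36 36 f8 68 2b) = 9d d4; tag = H(2e 5c 5c 5c 9d d4) = 278c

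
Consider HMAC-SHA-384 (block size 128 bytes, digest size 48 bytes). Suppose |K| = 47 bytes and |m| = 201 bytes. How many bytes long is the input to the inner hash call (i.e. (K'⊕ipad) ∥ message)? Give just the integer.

329

Key is 47 ≤ 128 bytes, zero-padded: |K'| = 128.
Inner input = (K'⊕ipad) ∥ m → 128 + 201 = 329 bytes.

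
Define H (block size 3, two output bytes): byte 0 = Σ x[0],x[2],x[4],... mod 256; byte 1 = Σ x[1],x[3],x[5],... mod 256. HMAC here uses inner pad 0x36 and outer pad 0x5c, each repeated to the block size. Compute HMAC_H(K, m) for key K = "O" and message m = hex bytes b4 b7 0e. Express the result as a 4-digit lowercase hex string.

67c2

Key "O" = 4f is 1 byte ≤ B = 3; zero-pad to 3 bytes: K' = 4f 00 00.
K' ⊕ ipad = 79 36 36.  K' ⊕ opad = 13 5c 5c.
Inner input = (K'⊕ipad) ∥ m = 79 36 36 ∥ b4 b7 0e.
Inner hash: even-index sum = 358 mod 256 = 102; odd-index sum = 248 mod 256 = 248 → 66 f8.
Outer input = (K'⊕opad) ∥ inner = 13 5c 5c ∥ 66 f8.
Outer hash (tag): even-index sum = 359 mod 256 = 103; odd-index sum = 194 mod 256 = 194 → 67 c2.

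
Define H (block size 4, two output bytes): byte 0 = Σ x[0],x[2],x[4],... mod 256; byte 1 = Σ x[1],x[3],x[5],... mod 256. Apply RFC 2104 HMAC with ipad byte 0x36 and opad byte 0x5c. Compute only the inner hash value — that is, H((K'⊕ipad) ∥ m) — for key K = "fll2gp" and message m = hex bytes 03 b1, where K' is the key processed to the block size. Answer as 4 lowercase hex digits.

481f

Key "fll2gp" = 66 6c 6c 32 67 70 is 6 bytes > B = 4, so hash it first: H(key) = 39 0e, then zero-pad to 4 bytes: K' = 39 0e 00 00.
K' ⊕ ipad = 0f 38 36 36.
Inner input = 0f 38 36 36 ∥ 03 b1.
Inner hash: even-index sum = 72 mod 256 = 72; odd-index sum = 287 mod 256 = 31 → 48 1f.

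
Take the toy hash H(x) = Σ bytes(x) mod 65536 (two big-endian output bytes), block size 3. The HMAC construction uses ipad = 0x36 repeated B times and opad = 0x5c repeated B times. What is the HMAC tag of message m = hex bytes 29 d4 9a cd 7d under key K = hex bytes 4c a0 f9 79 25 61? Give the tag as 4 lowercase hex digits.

Key hex bytes 4c a0 f9 79 25 61 is 6 bytes > B = 3, so hash it first: H(key) = 02 e4, then zero-pad to 3 bytes: K' = 02 e4 00.
K' ⊕ ipad = 34 d2 36.  K' ⊕ opad = 5e b8 5c.
Inner input = (K'⊕ipad) ∥ m = 34 d2 36 ∥ 29 d4 9a cd 7d.
Inner hash: sum = 52+210+54+41+212+154+205+125 = 1053 → 04 1d.
Outer input = (K'⊕opad) ∥ inner = 5e b8 5c ∥ 04 1d.
Outer hash (tag): sum = 94+184+92+4+29 = 403 → 01 93.

0193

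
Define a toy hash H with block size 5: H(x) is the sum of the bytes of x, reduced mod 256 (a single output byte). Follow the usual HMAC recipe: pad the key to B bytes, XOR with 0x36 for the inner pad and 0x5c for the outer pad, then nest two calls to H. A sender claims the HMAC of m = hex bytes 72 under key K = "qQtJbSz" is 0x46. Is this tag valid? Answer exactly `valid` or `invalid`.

Key "qQtJbSz" = 71 51 74 4a 62 53 7a is 7 bytes > B = 5, so hash it first: H(key) = af, then zero-pad to 5 bytes: K' = af 00 00 00 00.
K' ⊕ ipad = 99 36 36 36 36; K' ⊕ opad = f3 5c 5c 5c 5c.
Inner hash: sum = 153+54+54+54+54+114 = 483; mod 256 = 227 → e3.
Outer hash (recomputed tag): sum = 243+92+92+92+92+227 = 838; mod 256 = 70 → 46.
Recomputed tag = 46; claimed = 46 → match.

valid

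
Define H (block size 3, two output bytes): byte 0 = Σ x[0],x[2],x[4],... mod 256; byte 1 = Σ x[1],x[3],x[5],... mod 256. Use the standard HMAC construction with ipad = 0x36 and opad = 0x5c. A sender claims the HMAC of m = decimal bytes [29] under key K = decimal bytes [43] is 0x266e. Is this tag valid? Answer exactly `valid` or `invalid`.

invalid

Key decimal bytes [43] = 2b is 1 byte ≤ B = 3; zero-pad to 3 bytes: K' = 2b 00 00.
K' ⊕ ipad = 1d 36 36; K' ⊕ opad = 77 5c 5c.
Inner hash: even-index sum = 83 mod 256 = 83; odd-index sum = 83 mod 256 = 83 → 53 53.
Outer hash (recomputed tag): even-index sum = 294 mod 256 = 38; odd-index sum = 175 mod 256 = 175 → 26 af.
Recomputed tag = 26af; claimed = 266e → mismatch.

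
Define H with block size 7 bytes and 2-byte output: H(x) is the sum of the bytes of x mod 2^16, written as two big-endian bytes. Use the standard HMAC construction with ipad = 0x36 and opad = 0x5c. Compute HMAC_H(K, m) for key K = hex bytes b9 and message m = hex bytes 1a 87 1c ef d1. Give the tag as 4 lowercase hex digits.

0361

Key hex bytes b9 is 1 byte ≤ B = 7; zero-pad to 7 bytes: K' = b9 00 00 00 00 00 00.
K' ⊕ ipad = 8f 36 36 36 36 36 36.  K' ⊕ opad = e5 5c 5c 5c 5c 5c 5c.
Inner input = (K'⊕ipad) ∥ m = 8f 36 36 36 36 36 36 ∥ 1a 87 1c ef d1.
Inner hash: sum = 143+54+54+54+54+54+54+26+135+28+239+209 = 1104 → 04 50.
Outer input = (K'⊕opad) ∥ inner = e5 5c 5c 5c 5c 5c 5c ∥ 04 50.
Outer hash (tag): sum = 229+92+92+92+92+92+92+4+80 = 865 → 03 61.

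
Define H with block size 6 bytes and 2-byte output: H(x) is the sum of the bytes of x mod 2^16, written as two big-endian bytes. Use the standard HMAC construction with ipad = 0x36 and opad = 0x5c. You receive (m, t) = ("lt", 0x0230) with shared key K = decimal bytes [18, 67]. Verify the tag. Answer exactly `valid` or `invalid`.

valid

Key decimal bytes [18, 67] = 12 43 is 2 bytes ≤ B = 6; zero-pad to 6 bytes: K' = 12 43 00 00 00 00.
K' ⊕ ipad = 24 75 36 36 36 36; K' ⊕ opad = 4e 1f 5c 5c 5c 5c.
Inner hash: sum = 36+117+54+54+54+54+108+116 = 593 → 02 51.
Outer hash (recomputed tag): sum = 78+31+92+92+92+92+2+81 = 560 → 02 30.
Recomputed tag = 0230; claimed = 0230 → match.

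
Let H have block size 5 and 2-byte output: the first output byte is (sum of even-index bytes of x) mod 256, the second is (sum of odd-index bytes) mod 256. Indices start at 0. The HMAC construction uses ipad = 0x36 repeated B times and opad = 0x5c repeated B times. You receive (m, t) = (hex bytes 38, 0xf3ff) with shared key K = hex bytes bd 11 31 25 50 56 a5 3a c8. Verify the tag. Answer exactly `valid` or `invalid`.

Key hex bytes bd 11 31 25 50 56 a5 3a c8 is 9 bytes > B = 5, so hash it first: H(key) = ab c6, then zero-pad to 5 bytes: K' = ab c6 00 00 00.
K' ⊕ ipad = 9d f0 36 36 36; K' ⊕ opad = f7 9a 5c 5c 5c.
Inner hash: even-index sum = 265 mod 256 = 9; odd-index sum = 350 mod 256 = 94 → 09 5e.
Outer hash (recomputed tag): even-index sum = 525 mod 256 = 13; odd-index sum = 255 mod 256 = 255 → 0d ff.
Recomputed tag = 0dff; claimed = f3ff → mismatch.

invalid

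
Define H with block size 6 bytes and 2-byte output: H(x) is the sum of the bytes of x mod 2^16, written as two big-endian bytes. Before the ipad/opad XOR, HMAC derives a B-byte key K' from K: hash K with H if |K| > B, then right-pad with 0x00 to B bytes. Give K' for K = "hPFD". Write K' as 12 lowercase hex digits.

Key "hPFD" = 68 50 46 44 is 4 bytes ≤ B = 6; zero-pad to 6 bytes: K' = 68 50 46 44 00 00.

685046440000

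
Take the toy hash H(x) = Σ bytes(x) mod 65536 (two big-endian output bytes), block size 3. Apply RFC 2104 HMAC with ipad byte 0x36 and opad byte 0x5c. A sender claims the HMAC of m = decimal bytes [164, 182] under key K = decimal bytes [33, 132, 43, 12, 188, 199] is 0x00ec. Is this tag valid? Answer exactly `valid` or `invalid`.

valid

Key decimal bytes [33, 132, 43, 12, 188, 199] = 21 84 2b 0c bc c7 is 6 bytes > B = 3, so hash it first: H(key) = 02 5f, then zero-pad to 3 bytes: K' = 02 5f 00.
K' ⊕ ipad = 34 69 36; K' ⊕ opad = 5e 03 5c.
Inner hash: sum = 52+105+54+164+182 = 557 → 02 2d.
Outer hash (recomputed tag): sum = 94+3+92+2+45 = 236 → 00 ec.
Recomputed tag = 00ec; claimed = 00ec → match.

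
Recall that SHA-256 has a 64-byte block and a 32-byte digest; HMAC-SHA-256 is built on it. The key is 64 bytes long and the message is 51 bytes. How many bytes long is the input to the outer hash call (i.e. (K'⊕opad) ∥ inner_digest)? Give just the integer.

96

Key is 64 ≤ 64 bytes, zero-padded: |K'| = 64.
Outer input = (K'⊕opad) ∥ H(inner) → 64 + 32 = 96 bytes.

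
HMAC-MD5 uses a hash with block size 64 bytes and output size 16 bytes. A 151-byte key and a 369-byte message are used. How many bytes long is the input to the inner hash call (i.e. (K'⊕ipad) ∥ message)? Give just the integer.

Key is 151 > 64 bytes, so it is hashed to 16 bytes then zero-padded to 64: |K'| = 64.
Inner input = (K'⊕ipad) ∥ m → 64 + 369 = 433 bytes.

433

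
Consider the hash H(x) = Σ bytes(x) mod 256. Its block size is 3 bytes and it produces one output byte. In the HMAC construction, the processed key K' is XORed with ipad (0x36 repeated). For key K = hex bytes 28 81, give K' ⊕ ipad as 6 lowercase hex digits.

1eb736

Key hex bytes 28 81 is 2 bytes ≤ B = 3; zero-pad to 3 bytes: K' = 28 81 00.
XOR each byte with 0x36: 28⊕36=1e, 81⊕36=b7, 00⊕36=36.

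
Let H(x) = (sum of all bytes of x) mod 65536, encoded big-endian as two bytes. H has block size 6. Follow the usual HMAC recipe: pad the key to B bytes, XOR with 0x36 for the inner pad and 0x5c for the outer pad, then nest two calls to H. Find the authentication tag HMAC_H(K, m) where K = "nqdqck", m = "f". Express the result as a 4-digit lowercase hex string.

Key "nqdqck" = 6e 71 64 71 63 6b is exactly B = 6 bytes: K' = 6e 71 64 71 63 6b.
K' ⊕ ipad = 58 47 52 47 55 5d.  K' ⊕ opad = 32 2d 38 2d 3f 37.
Inner input = (K'⊕ipad) ∥ m = 58 47 52 47 55 5d ∥ 66.
Inner hash: sum = 88+71+82+71+85+93+102 = 592 → 02 50.
Outer input = (K'⊕opad) ∥ inner = 32 2d 38 2d 3f 37 ∥ 02 50.
Outer hash (tag): sum = 50+45+56+45+63+55+2+80 = 396 → 01 8c.

018c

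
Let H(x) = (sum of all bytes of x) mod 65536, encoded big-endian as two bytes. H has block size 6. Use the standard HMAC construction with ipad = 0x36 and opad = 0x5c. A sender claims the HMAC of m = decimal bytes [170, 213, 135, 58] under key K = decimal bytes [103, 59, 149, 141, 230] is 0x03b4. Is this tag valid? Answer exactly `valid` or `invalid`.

invalid

Key decimal bytes [103, 59, 149, 141, 230] = 67 3b 95 8d e6 is 5 bytes ≤ B = 6; zero-pad to 6 bytes: K' = 67 3b 95 8d e6 00.
K' ⊕ ipad = 51 0d a3 bb d0 36; K' ⊕ opad = 3b 67 c9 d1 ba 5c.
Inner hash: sum = 81+13+163+187+208+54+170+213+135+58 = 1282 → 05 02.
Outer hash (recomputed tag): sum = 59+103+201+209+186+92+5+2 = 857 → 03 59.
Recomputed tag = 0359; claimed = 03b4 → mismatch.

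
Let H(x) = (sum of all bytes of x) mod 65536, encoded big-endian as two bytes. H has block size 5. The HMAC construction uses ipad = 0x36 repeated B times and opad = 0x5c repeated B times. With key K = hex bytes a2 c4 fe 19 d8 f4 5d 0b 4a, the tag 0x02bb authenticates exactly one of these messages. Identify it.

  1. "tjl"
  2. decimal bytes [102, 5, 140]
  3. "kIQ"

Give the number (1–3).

Key hex bytes a2 c4 fe 19 d8 f4 5d 0b 4a is 9 bytes > B = 5, so hash it first: H(key) = 04 fb, then zero-pad to 5 bytes: K' = 04 fb 00 00 00.
K' ⊕ ipad = 32 cd 36 36 36; K' ⊕ opad = 58 a7 5c 5c 5c.
m1: inner = H(32 cd 36 36 36 74 6a 6c) = 02 eb; tag = H(58 a7 5c 5c 5c 02 eb) = 0300
m2: inner = H(32 cd 36 36 36 66 05 8c) = 02 98; tag = H(58 a7 5c 5c 5c 02 98) = 02ad
m3: inner = H(32 cd 36 36 36 6b 49 51) = 02 a6; tag = H(58 a7 5c 5c 5c 02 a6) = 02bb ← matches

3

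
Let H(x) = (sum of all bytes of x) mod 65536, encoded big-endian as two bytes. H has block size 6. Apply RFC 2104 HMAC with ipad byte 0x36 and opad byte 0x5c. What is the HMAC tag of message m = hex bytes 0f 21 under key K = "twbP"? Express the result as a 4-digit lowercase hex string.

Key "twbP" = 74 77 62 50 is 4 bytes ≤ B = 6; zero-pad to 6 bytes: K' = 74 77 62 50 00 00.
K' ⊕ ipad = 42 41 54 66 36 36.  K' ⊕ opad = 28 2b 3e 0c 5c 5c.
Inner input = (K'⊕ipad) ∥ m = 42 41 54 66 36 36 ∥ 0f 21.
Inner hash: sum = 66+65+84+102+54+54+15+33 = 473 → 01 d9.
Outer input = (K'⊕opad) ∥ inner = 28 2b 3e 0c 5c 5c ∥ 01 d9.
Outer hash (tag): sum = 40+43+62+12+92+92+1+217 = 559 → 02 2f.

022f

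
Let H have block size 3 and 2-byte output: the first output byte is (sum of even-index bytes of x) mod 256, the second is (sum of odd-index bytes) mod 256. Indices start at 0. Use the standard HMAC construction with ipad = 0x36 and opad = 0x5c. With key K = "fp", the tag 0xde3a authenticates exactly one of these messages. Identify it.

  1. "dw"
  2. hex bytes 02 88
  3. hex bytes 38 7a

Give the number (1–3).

2

Key "fp" = 66 70 is 2 bytes ≤ B = 3; zero-pad to 3 bytes: K' = 66 70 00.
K' ⊕ ipad = 50 46 36; K' ⊕ opad = 3a 2c 5c.
m1: inner = H(50 46 36 64 77) = fd aa; tag = H(3a 2c 5c fd aa) = 4029
m2: inner = H(50 46 36 02 88) = 0e 48; tag = H(3a 2c 5c 0e 48) = de3a ← matches
m3: inner = H(50 46 36 38 7a) = 00 7e; tag = H(3a 2c 5c 00 7e) = 142c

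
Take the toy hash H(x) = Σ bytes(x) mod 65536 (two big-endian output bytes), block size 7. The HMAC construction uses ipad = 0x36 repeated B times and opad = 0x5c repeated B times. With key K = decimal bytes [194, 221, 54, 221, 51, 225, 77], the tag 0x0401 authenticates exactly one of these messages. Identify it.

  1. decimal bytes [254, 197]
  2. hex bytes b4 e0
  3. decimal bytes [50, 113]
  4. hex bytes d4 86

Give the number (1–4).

Key decimal bytes [194, 221, 54, 221, 51, 225, 77] = c2 dd 36 dd 33 e1 4d is exactly B = 7 bytes: K' = c2 dd 36 dd 33 e1 4d.
K' ⊕ ipad = f4 eb 00 eb 05 d7 7b; K' ⊕ opad = 9e 81 6a 81 6f bd 11.
m1: inner = H(f4 eb 00 eb 05 d7 7b fe c5) = 05 e4; tag = H(9e 81 6a 81 6f bd 11 05 e4) = 0430
m2: inner = H(f4 eb 00 eb 05 d7 7b b4 e0) = 05 b5; tag = H(9e 81 6a 81 6f bd 11 05 b5) = 0401 ← matches
m3: inner = H(f4 eb 00 eb 05 d7 7b 32 71) = 04 c4; tag = H(9e 81 6a 81 6f bd 11 04 c4) = 040f
m4: inner = H(f4 eb 00 eb 05 d7 7b d4 86) = 05 7b; tag = H(9e 81 6a 81 6f bd 11 05 7b) = 03c7

2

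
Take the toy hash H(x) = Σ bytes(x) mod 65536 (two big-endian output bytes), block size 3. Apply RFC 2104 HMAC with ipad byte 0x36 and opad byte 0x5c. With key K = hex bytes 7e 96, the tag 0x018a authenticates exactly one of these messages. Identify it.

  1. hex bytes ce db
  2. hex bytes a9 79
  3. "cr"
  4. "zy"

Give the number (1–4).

Key hex bytes 7e 96 is 2 bytes ≤ B = 3; zero-pad to 3 bytes: K' = 7e 96 00.
K' ⊕ ipad = 48 a0 36; K' ⊕ opad = 22 ca 5c.
m1: inner = H(48 a0 36 ce db) = 02 c7; tag = H(22 ca 5c 02 c7) = 0211
m2: inner = H(48 a0 36 a9 79) = 02 40; tag = H(22 ca 5c 02 40) = 018a ← matches
m3: inner = H(48 a0 36 63 72) = 01 f3; tag = H(22 ca 5c 01 f3) = 023c
m4: inner = H(48 a0 36 7a 79) = 02 11; tag = H(22 ca 5c 02 11) = 015b

2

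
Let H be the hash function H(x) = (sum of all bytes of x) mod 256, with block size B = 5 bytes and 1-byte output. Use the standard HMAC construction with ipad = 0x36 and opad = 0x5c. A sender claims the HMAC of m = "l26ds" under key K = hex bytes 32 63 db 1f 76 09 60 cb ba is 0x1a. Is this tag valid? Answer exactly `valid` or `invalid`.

Key hex bytes 32 63 db 1f 76 09 60 cb ba is 9 bytes > B = 5, so hash it first: H(key) = f3, then zero-pad to 5 bytes: K' = f3 00 00 00 00.
K' ⊕ ipad = c5 36 36 36 36; K' ⊕ opad = af 5c 5c 5c 5c.
Inner hash: sum = 197+54+54+54+54+108+50+54+100+115 = 840; mod 256 = 72 → 48.
Outer hash (recomputed tag): sum = 175+92+92+92+92+72 = 615; mod 256 = 103 → 67.
Recomputed tag = 67; claimed = 1a → mismatch.

invalid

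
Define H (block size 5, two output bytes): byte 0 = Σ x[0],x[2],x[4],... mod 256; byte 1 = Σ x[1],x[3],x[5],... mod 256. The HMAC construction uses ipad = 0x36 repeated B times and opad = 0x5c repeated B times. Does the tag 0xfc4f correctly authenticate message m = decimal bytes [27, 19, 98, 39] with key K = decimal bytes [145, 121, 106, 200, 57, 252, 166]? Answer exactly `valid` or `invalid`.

Key decimal bytes [145, 121, 106, 200, 57, 252, 166] = 91 79 6a c8 39 fc a6 is 7 bytes > B = 5, so hash it first: H(key) = da 3d, then zero-pad to 5 bytes: K' = da 3d 00 00 00.
K' ⊕ ipad = ec 0b 36 36 36; K' ⊕ opad = 86 61 5c 5c 5c.
Inner hash: even-index sum = 402 mod 256 = 146; odd-index sum = 190 mod 256 = 190 → 92 be.
Outer hash (recomputed tag): even-index sum = 508 mod 256 = 252; odd-index sum = 335 mod 256 = 79 → fc 4f.
Recomputed tag = fc4f; claimed = fc4f → match.

valid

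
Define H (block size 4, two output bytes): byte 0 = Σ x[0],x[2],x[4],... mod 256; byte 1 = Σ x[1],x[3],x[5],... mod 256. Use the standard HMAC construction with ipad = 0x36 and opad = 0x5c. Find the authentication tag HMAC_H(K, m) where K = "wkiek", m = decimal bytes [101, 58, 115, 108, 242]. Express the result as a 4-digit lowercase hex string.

Key "wkiek" = 77 6b 69 65 6b is 5 bytes > B = 4, so hash it first: H(key) = 4b d0, then zero-pad to 4 bytes: K' = 4b d0 00 00.
K' ⊕ ipad = 7d e6 36 36.  K' ⊕ opad = 17 8c 5c 5c.
Inner input = (K'⊕ipad) ∥ m = 7d e6 36 36 ∥ 65 3a 73 6c f2.
Inner hash: even-index sum = 637 mod 256 = 125; odd-index sum = 450 mod 256 = 194 → 7d c2.
Outer input = (K'⊕opad) ∥ inner = 17 8c 5c 5c ∥ 7d c2.
Outer hash (tag): even-index sum = 240 mod 256 = 240; odd-index sum = 426 mod 256 = 170 → f0 aa.

f0aa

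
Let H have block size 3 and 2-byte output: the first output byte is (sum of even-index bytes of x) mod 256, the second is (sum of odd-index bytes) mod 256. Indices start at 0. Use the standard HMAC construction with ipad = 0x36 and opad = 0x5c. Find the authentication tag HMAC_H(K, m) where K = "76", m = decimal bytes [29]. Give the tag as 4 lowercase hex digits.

Key "76" = 37 36 is 2 bytes ≤ B = 3; zero-pad to 3 bytes: K' = 37 36 00.
K' ⊕ ipad = 01 00 36.  K' ⊕ opad = 6b 6a 5c.
Inner input = (K'⊕ipad) ∥ m = 01 00 36 ∥ 1d.
Inner hash: even-index sum = 55 mod 256 = 55; odd-index sum = 29 mod 256 = 29 → 37 1d.
Outer input = (K'⊕opad) ∥ inner = 6b 6a 5c ∥ 37 1d.
Outer hash (tag): even-index sum = 228 mod 256 = 228; odd-index sum = 161 mod 256 = 161 → e4 a1.

e4a1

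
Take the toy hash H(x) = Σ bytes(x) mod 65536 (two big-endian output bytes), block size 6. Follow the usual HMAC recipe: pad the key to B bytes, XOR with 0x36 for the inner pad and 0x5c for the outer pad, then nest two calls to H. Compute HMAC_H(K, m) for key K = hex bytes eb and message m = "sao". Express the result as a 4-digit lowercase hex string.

02b4

Key hex bytes eb is 1 byte ≤ B = 6; zero-pad to 6 bytes: K' = eb 00 00 00 00 00.
K' ⊕ ipad = dd 36 36 36 36 36.  K' ⊕ opad = b7 5c 5c 5c 5c 5c.
Inner input = (K'⊕ipad) ∥ m = dd 36 36 36 36 36 ∥ 73 61 6f.
Inner hash: sum = 221+54+54+54+54+54+115+97+111 = 814 → 03 2e.
Outer input = (K'⊕opad) ∥ inner = b7 5c 5c 5c 5c 5c ∥ 03 2e.
Outer hash (tag): sum = 183+92+92+92+92+92+3+46 = 692 → 02 b4.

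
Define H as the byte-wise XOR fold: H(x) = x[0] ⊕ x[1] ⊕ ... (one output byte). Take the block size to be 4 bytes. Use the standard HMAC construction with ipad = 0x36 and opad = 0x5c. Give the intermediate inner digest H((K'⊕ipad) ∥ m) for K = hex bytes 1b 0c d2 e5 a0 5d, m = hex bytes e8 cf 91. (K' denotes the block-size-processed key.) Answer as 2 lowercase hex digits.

Key hex bytes 1b 0c d2 e5 a0 5d is 6 bytes > B = 4, so hash it first: H(key) = dd, then zero-pad to 4 bytes: K' = dd 00 00 00.
K' ⊕ ipad = eb 36 36 36.
Inner input = eb 36 36 36 ∥ e8 cf 91.
Inner hash: XOR eb⊕36⊕36⊕36⊕e8⊕cf⊕91 = 6b.

6b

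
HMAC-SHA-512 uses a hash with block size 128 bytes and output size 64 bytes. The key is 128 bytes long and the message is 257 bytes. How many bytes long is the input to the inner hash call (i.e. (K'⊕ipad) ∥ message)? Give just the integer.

Key is 128 ≤ 128 bytes, zero-padded: |K'| = 128.
Inner input = (K'⊕ipad) ∥ m → 128 + 257 = 385 bytes.

385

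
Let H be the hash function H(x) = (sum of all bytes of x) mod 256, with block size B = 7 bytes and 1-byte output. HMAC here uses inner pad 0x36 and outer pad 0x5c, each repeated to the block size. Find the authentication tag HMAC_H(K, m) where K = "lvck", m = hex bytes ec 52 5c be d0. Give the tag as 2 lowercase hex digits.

Key "lvck" = 6c 76 63 6b is 4 bytes ≤ B = 7; zero-pad to 7 bytes: K' = 6c 76 63 6b 00 00 00.
K' ⊕ ipad = 5a 40 55 5d 36 36 36.  K' ⊕ opad = 30 2a 3f 37 5c 5c 5c.
Inner input = (K'⊕ipad) ∥ m = 5a 40 55 5d 36 36 36 ∥ ec 52 5c be d0.
Inner hash: sum = 90+64+85+93+54+54+54+236+82+92+190+208 = 1302; mod 256 = 22 → 16.
Outer input = (K'⊕opad) ∥ inner = 30 2a 3f 37 5c 5c 5c ∥ 16.
Outer hash (tag): sum = 48+42+63+55+92+92+92+22 = 506; mod 256 = 250 → fa.

fa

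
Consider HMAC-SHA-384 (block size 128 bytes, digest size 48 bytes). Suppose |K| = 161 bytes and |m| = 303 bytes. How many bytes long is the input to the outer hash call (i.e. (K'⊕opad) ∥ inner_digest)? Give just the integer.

176

Key is 161 > 128 bytes, so it is hashed to 48 bytes then zero-padded to 128: |K'| = 128.
Outer input = (K'⊕opad) ∥ H(inner) → 128 + 48 = 176 bytes.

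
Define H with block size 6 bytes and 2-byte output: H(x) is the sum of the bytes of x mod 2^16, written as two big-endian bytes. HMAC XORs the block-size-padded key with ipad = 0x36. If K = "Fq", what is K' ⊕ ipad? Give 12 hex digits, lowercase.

704736363636

Key "Fq" = 46 71 is 2 bytes ≤ B = 6; zero-pad to 6 bytes: K' = 46 71 00 00 00 00.
XOR each byte with 0x36: 46⊕36=70, 71⊕36=47, 00⊕36=36, 00⊕36=36, 00⊕36=36, 00⊕36=36.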